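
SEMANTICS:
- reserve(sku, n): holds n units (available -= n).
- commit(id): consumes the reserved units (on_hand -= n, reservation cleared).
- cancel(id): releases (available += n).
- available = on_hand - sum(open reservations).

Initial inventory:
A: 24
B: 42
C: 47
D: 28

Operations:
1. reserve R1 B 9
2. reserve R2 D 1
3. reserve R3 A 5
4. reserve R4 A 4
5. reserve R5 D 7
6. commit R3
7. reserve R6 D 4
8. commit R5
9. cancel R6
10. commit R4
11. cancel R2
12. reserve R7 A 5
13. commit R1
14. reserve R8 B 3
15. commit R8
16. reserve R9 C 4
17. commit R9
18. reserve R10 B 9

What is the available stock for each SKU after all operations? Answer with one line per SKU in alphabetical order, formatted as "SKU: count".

Step 1: reserve R1 B 9 -> on_hand[A=24 B=42 C=47 D=28] avail[A=24 B=33 C=47 D=28] open={R1}
Step 2: reserve R2 D 1 -> on_hand[A=24 B=42 C=47 D=28] avail[A=24 B=33 C=47 D=27] open={R1,R2}
Step 3: reserve R3 A 5 -> on_hand[A=24 B=42 C=47 D=28] avail[A=19 B=33 C=47 D=27] open={R1,R2,R3}
Step 4: reserve R4 A 4 -> on_hand[A=24 B=42 C=47 D=28] avail[A=15 B=33 C=47 D=27] open={R1,R2,R3,R4}
Step 5: reserve R5 D 7 -> on_hand[A=24 B=42 C=47 D=28] avail[A=15 B=33 C=47 D=20] open={R1,R2,R3,R4,R5}
Step 6: commit R3 -> on_hand[A=19 B=42 C=47 D=28] avail[A=15 B=33 C=47 D=20] open={R1,R2,R4,R5}
Step 7: reserve R6 D 4 -> on_hand[A=19 B=42 C=47 D=28] avail[A=15 B=33 C=47 D=16] open={R1,R2,R4,R5,R6}
Step 8: commit R5 -> on_hand[A=19 B=42 C=47 D=21] avail[A=15 B=33 C=47 D=16] open={R1,R2,R4,R6}
Step 9: cancel R6 -> on_hand[A=19 B=42 C=47 D=21] avail[A=15 B=33 C=47 D=20] open={R1,R2,R4}
Step 10: commit R4 -> on_hand[A=15 B=42 C=47 D=21] avail[A=15 B=33 C=47 D=20] open={R1,R2}
Step 11: cancel R2 -> on_hand[A=15 B=42 C=47 D=21] avail[A=15 B=33 C=47 D=21] open={R1}
Step 12: reserve R7 A 5 -> on_hand[A=15 B=42 C=47 D=21] avail[A=10 B=33 C=47 D=21] open={R1,R7}
Step 13: commit R1 -> on_hand[A=15 B=33 C=47 D=21] avail[A=10 B=33 C=47 D=21] open={R7}
Step 14: reserve R8 B 3 -> on_hand[A=15 B=33 C=47 D=21] avail[A=10 B=30 C=47 D=21] open={R7,R8}
Step 15: commit R8 -> on_hand[A=15 B=30 C=47 D=21] avail[A=10 B=30 C=47 D=21] open={R7}
Step 16: reserve R9 C 4 -> on_hand[A=15 B=30 C=47 D=21] avail[A=10 B=30 C=43 D=21] open={R7,R9}
Step 17: commit R9 -> on_hand[A=15 B=30 C=43 D=21] avail[A=10 B=30 C=43 D=21] open={R7}
Step 18: reserve R10 B 9 -> on_hand[A=15 B=30 C=43 D=21] avail[A=10 B=21 C=43 D=21] open={R10,R7}

Answer: A: 10
B: 21
C: 43
D: 21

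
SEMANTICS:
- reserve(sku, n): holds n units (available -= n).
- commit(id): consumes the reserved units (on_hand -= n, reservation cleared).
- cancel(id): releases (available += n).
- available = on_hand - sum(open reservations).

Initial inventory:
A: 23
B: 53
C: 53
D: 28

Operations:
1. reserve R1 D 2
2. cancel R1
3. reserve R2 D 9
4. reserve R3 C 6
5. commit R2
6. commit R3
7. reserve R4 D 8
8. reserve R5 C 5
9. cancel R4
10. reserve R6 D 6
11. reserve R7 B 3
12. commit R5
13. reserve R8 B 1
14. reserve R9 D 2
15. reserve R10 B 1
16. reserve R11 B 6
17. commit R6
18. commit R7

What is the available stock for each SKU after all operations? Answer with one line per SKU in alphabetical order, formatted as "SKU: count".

Step 1: reserve R1 D 2 -> on_hand[A=23 B=53 C=53 D=28] avail[A=23 B=53 C=53 D=26] open={R1}
Step 2: cancel R1 -> on_hand[A=23 B=53 C=53 D=28] avail[A=23 B=53 C=53 D=28] open={}
Step 3: reserve R2 D 9 -> on_hand[A=23 B=53 C=53 D=28] avail[A=23 B=53 C=53 D=19] open={R2}
Step 4: reserve R3 C 6 -> on_hand[A=23 B=53 C=53 D=28] avail[A=23 B=53 C=47 D=19] open={R2,R3}
Step 5: commit R2 -> on_hand[A=23 B=53 C=53 D=19] avail[A=23 B=53 C=47 D=19] open={R3}
Step 6: commit R3 -> on_hand[A=23 B=53 C=47 D=19] avail[A=23 B=53 C=47 D=19] open={}
Step 7: reserve R4 D 8 -> on_hand[A=23 B=53 C=47 D=19] avail[A=23 B=53 C=47 D=11] open={R4}
Step 8: reserve R5 C 5 -> on_hand[A=23 B=53 C=47 D=19] avail[A=23 B=53 C=42 D=11] open={R4,R5}
Step 9: cancel R4 -> on_hand[A=23 B=53 C=47 D=19] avail[A=23 B=53 C=42 D=19] open={R5}
Step 10: reserve R6 D 6 -> on_hand[A=23 B=53 C=47 D=19] avail[A=23 B=53 C=42 D=13] open={R5,R6}
Step 11: reserve R7 B 3 -> on_hand[A=23 B=53 C=47 D=19] avail[A=23 B=50 C=42 D=13] open={R5,R6,R7}
Step 12: commit R5 -> on_hand[A=23 B=53 C=42 D=19] avail[A=23 B=50 C=42 D=13] open={R6,R7}
Step 13: reserve R8 B 1 -> on_hand[A=23 B=53 C=42 D=19] avail[A=23 B=49 C=42 D=13] open={R6,R7,R8}
Step 14: reserve R9 D 2 -> on_hand[A=23 B=53 C=42 D=19] avail[A=23 B=49 C=42 D=11] open={R6,R7,R8,R9}
Step 15: reserve R10 B 1 -> on_hand[A=23 B=53 C=42 D=19] avail[A=23 B=48 C=42 D=11] open={R10,R6,R7,R8,R9}
Step 16: reserve R11 B 6 -> on_hand[A=23 B=53 C=42 D=19] avail[A=23 B=42 C=42 D=11] open={R10,R11,R6,R7,R8,R9}
Step 17: commit R6 -> on_hand[A=23 B=53 C=42 D=13] avail[A=23 B=42 C=42 D=11] open={R10,R11,R7,R8,R9}
Step 18: commit R7 -> on_hand[A=23 B=50 C=42 D=13] avail[A=23 B=42 C=42 D=11] open={R10,R11,R8,R9}

Answer: A: 23
B: 42
C: 42
D: 11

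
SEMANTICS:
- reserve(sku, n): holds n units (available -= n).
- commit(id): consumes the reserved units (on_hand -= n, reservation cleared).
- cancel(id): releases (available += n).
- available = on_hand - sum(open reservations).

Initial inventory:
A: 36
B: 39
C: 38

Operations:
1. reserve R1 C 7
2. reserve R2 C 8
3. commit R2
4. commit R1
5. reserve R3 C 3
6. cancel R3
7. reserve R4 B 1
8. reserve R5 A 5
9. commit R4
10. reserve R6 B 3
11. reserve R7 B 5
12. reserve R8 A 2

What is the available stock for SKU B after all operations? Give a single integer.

Answer: 30

Derivation:
Step 1: reserve R1 C 7 -> on_hand[A=36 B=39 C=38] avail[A=36 B=39 C=31] open={R1}
Step 2: reserve R2 C 8 -> on_hand[A=36 B=39 C=38] avail[A=36 B=39 C=23] open={R1,R2}
Step 3: commit R2 -> on_hand[A=36 B=39 C=30] avail[A=36 B=39 C=23] open={R1}
Step 4: commit R1 -> on_hand[A=36 B=39 C=23] avail[A=36 B=39 C=23] open={}
Step 5: reserve R3 C 3 -> on_hand[A=36 B=39 C=23] avail[A=36 B=39 C=20] open={R3}
Step 6: cancel R3 -> on_hand[A=36 B=39 C=23] avail[A=36 B=39 C=23] open={}
Step 7: reserve R4 B 1 -> on_hand[A=36 B=39 C=23] avail[A=36 B=38 C=23] open={R4}
Step 8: reserve R5 A 5 -> on_hand[A=36 B=39 C=23] avail[A=31 B=38 C=23] open={R4,R5}
Step 9: commit R4 -> on_hand[A=36 B=38 C=23] avail[A=31 B=38 C=23] open={R5}
Step 10: reserve R6 B 3 -> on_hand[A=36 B=38 C=23] avail[A=31 B=35 C=23] open={R5,R6}
Step 11: reserve R7 B 5 -> on_hand[A=36 B=38 C=23] avail[A=31 B=30 C=23] open={R5,R6,R7}
Step 12: reserve R8 A 2 -> on_hand[A=36 B=38 C=23] avail[A=29 B=30 C=23] open={R5,R6,R7,R8}
Final available[B] = 30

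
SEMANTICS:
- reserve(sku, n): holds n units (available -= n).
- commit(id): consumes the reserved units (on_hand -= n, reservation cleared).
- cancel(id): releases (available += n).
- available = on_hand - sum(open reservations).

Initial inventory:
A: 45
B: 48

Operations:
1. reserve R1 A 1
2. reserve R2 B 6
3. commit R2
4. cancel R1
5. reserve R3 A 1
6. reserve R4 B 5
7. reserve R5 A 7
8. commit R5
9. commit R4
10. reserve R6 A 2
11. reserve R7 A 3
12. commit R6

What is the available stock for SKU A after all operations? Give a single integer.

Step 1: reserve R1 A 1 -> on_hand[A=45 B=48] avail[A=44 B=48] open={R1}
Step 2: reserve R2 B 6 -> on_hand[A=45 B=48] avail[A=44 B=42] open={R1,R2}
Step 3: commit R2 -> on_hand[A=45 B=42] avail[A=44 B=42] open={R1}
Step 4: cancel R1 -> on_hand[A=45 B=42] avail[A=45 B=42] open={}
Step 5: reserve R3 A 1 -> on_hand[A=45 B=42] avail[A=44 B=42] open={R3}
Step 6: reserve R4 B 5 -> on_hand[A=45 B=42] avail[A=44 B=37] open={R3,R4}
Step 7: reserve R5 A 7 -> on_hand[A=45 B=42] avail[A=37 B=37] open={R3,R4,R5}
Step 8: commit R5 -> on_hand[A=38 B=42] avail[A=37 B=37] open={R3,R4}
Step 9: commit R4 -> on_hand[A=38 B=37] avail[A=37 B=37] open={R3}
Step 10: reserve R6 A 2 -> on_hand[A=38 B=37] avail[A=35 B=37] open={R3,R6}
Step 11: reserve R7 A 3 -> on_hand[A=38 B=37] avail[A=32 B=37] open={R3,R6,R7}
Step 12: commit R6 -> on_hand[A=36 B=37] avail[A=32 B=37] open={R3,R7}
Final available[A] = 32

Answer: 32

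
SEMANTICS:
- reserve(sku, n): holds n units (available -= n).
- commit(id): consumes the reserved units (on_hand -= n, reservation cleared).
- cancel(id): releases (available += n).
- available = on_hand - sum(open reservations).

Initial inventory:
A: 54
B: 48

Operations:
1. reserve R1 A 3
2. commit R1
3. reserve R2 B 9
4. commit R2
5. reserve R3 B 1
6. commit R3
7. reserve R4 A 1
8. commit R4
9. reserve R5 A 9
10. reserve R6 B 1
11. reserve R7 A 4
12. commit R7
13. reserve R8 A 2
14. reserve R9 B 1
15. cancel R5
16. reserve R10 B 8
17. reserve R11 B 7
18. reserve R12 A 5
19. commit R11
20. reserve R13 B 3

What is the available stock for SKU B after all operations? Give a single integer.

Step 1: reserve R1 A 3 -> on_hand[A=54 B=48] avail[A=51 B=48] open={R1}
Step 2: commit R1 -> on_hand[A=51 B=48] avail[A=51 B=48] open={}
Step 3: reserve R2 B 9 -> on_hand[A=51 B=48] avail[A=51 B=39] open={R2}
Step 4: commit R2 -> on_hand[A=51 B=39] avail[A=51 B=39] open={}
Step 5: reserve R3 B 1 -> on_hand[A=51 B=39] avail[A=51 B=38] open={R3}
Step 6: commit R3 -> on_hand[A=51 B=38] avail[A=51 B=38] open={}
Step 7: reserve R4 A 1 -> on_hand[A=51 B=38] avail[A=50 B=38] open={R4}
Step 8: commit R4 -> on_hand[A=50 B=38] avail[A=50 B=38] open={}
Step 9: reserve R5 A 9 -> on_hand[A=50 B=38] avail[A=41 B=38] open={R5}
Step 10: reserve R6 B 1 -> on_hand[A=50 B=38] avail[A=41 B=37] open={R5,R6}
Step 11: reserve R7 A 4 -> on_hand[A=50 B=38] avail[A=37 B=37] open={R5,R6,R7}
Step 12: commit R7 -> on_hand[A=46 B=38] avail[A=37 B=37] open={R5,R6}
Step 13: reserve R8 A 2 -> on_hand[A=46 B=38] avail[A=35 B=37] open={R5,R6,R8}
Step 14: reserve R9 B 1 -> on_hand[A=46 B=38] avail[A=35 B=36] open={R5,R6,R8,R9}
Step 15: cancel R5 -> on_hand[A=46 B=38] avail[A=44 B=36] open={R6,R8,R9}
Step 16: reserve R10 B 8 -> on_hand[A=46 B=38] avail[A=44 B=28] open={R10,R6,R8,R9}
Step 17: reserve R11 B 7 -> on_hand[A=46 B=38] avail[A=44 B=21] open={R10,R11,R6,R8,R9}
Step 18: reserve R12 A 5 -> on_hand[A=46 B=38] avail[A=39 B=21] open={R10,R11,R12,R6,R8,R9}
Step 19: commit R11 -> on_hand[A=46 B=31] avail[A=39 B=21] open={R10,R12,R6,R8,R9}
Step 20: reserve R13 B 3 -> on_hand[A=46 B=31] avail[A=39 B=18] open={R10,R12,R13,R6,R8,R9}
Final available[B] = 18

Answer: 18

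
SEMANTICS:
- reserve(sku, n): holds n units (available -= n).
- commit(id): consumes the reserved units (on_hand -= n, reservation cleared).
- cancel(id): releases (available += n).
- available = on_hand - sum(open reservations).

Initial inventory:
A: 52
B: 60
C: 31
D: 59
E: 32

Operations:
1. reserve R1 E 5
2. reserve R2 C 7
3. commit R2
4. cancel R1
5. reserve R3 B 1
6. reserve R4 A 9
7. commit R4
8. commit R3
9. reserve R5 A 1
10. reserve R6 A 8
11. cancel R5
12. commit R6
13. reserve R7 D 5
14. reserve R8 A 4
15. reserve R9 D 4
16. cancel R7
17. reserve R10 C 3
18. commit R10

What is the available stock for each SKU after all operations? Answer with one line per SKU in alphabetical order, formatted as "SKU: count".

Answer: A: 31
B: 59
C: 21
D: 55
E: 32

Derivation:
Step 1: reserve R1 E 5 -> on_hand[A=52 B=60 C=31 D=59 E=32] avail[A=52 B=60 C=31 D=59 E=27] open={R1}
Step 2: reserve R2 C 7 -> on_hand[A=52 B=60 C=31 D=59 E=32] avail[A=52 B=60 C=24 D=59 E=27] open={R1,R2}
Step 3: commit R2 -> on_hand[A=52 B=60 C=24 D=59 E=32] avail[A=52 B=60 C=24 D=59 E=27] open={R1}
Step 4: cancel R1 -> on_hand[A=52 B=60 C=24 D=59 E=32] avail[A=52 B=60 C=24 D=59 E=32] open={}
Step 5: reserve R3 B 1 -> on_hand[A=52 B=60 C=24 D=59 E=32] avail[A=52 B=59 C=24 D=59 E=32] open={R3}
Step 6: reserve R4 A 9 -> on_hand[A=52 B=60 C=24 D=59 E=32] avail[A=43 B=59 C=24 D=59 E=32] open={R3,R4}
Step 7: commit R4 -> on_hand[A=43 B=60 C=24 D=59 E=32] avail[A=43 B=59 C=24 D=59 E=32] open={R3}
Step 8: commit R3 -> on_hand[A=43 B=59 C=24 D=59 E=32] avail[A=43 B=59 C=24 D=59 E=32] open={}
Step 9: reserve R5 A 1 -> on_hand[A=43 B=59 C=24 D=59 E=32] avail[A=42 B=59 C=24 D=59 E=32] open={R5}
Step 10: reserve R6 A 8 -> on_hand[A=43 B=59 C=24 D=59 E=32] avail[A=34 B=59 C=24 D=59 E=32] open={R5,R6}
Step 11: cancel R5 -> on_hand[A=43 B=59 C=24 D=59 E=32] avail[A=35 B=59 C=24 D=59 E=32] open={R6}
Step 12: commit R6 -> on_hand[A=35 B=59 C=24 D=59 E=32] avail[A=35 B=59 C=24 D=59 E=32] open={}
Step 13: reserve R7 D 5 -> on_hand[A=35 B=59 C=24 D=59 E=32] avail[A=35 B=59 C=24 D=54 E=32] open={R7}
Step 14: reserve R8 A 4 -> on_hand[A=35 B=59 C=24 D=59 E=32] avail[A=31 B=59 C=24 D=54 E=32] open={R7,R8}
Step 15: reserve R9 D 4 -> on_hand[A=35 B=59 C=24 D=59 E=32] avail[A=31 B=59 C=24 D=50 E=32] open={R7,R8,R9}
Step 16: cancel R7 -> on_hand[A=35 B=59 C=24 D=59 E=32] avail[A=31 B=59 C=24 D=55 E=32] open={R8,R9}
Step 17: reserve R10 C 3 -> on_hand[A=35 B=59 C=24 D=59 E=32] avail[A=31 B=59 C=21 D=55 E=32] open={R10,R8,R9}
Step 18: commit R10 -> on_hand[A=35 B=59 C=21 D=59 E=32] avail[A=31 B=59 C=21 D=55 E=32] open={R8,R9}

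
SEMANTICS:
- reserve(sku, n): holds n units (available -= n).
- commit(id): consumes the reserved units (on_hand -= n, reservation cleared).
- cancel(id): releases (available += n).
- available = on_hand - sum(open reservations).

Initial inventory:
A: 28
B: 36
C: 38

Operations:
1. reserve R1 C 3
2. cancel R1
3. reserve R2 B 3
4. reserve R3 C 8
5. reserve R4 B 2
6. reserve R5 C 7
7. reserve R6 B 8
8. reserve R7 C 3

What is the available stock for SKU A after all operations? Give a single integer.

Step 1: reserve R1 C 3 -> on_hand[A=28 B=36 C=38] avail[A=28 B=36 C=35] open={R1}
Step 2: cancel R1 -> on_hand[A=28 B=36 C=38] avail[A=28 B=36 C=38] open={}
Step 3: reserve R2 B 3 -> on_hand[A=28 B=36 C=38] avail[A=28 B=33 C=38] open={R2}
Step 4: reserve R3 C 8 -> on_hand[A=28 B=36 C=38] avail[A=28 B=33 C=30] open={R2,R3}
Step 5: reserve R4 B 2 -> on_hand[A=28 B=36 C=38] avail[A=28 B=31 C=30] open={R2,R3,R4}
Step 6: reserve R5 C 7 -> on_hand[A=28 B=36 C=38] avail[A=28 B=31 C=23] open={R2,R3,R4,R5}
Step 7: reserve R6 B 8 -> on_hand[A=28 B=36 C=38] avail[A=28 B=23 C=23] open={R2,R3,R4,R5,R6}
Step 8: reserve R7 C 3 -> on_hand[A=28 B=36 C=38] avail[A=28 B=23 C=20] open={R2,R3,R4,R5,R6,R7}
Final available[A] = 28

Answer: 28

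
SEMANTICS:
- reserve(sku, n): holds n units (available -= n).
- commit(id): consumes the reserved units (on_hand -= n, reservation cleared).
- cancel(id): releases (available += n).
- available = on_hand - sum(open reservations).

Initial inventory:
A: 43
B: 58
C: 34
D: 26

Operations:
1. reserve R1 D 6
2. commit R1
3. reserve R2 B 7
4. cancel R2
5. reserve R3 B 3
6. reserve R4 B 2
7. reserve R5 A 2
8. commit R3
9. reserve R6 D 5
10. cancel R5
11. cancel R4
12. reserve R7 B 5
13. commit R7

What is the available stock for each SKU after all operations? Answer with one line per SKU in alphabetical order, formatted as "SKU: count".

Step 1: reserve R1 D 6 -> on_hand[A=43 B=58 C=34 D=26] avail[A=43 B=58 C=34 D=20] open={R1}
Step 2: commit R1 -> on_hand[A=43 B=58 C=34 D=20] avail[A=43 B=58 C=34 D=20] open={}
Step 3: reserve R2 B 7 -> on_hand[A=43 B=58 C=34 D=20] avail[A=43 B=51 C=34 D=20] open={R2}
Step 4: cancel R2 -> on_hand[A=43 B=58 C=34 D=20] avail[A=43 B=58 C=34 D=20] open={}
Step 5: reserve R3 B 3 -> on_hand[A=43 B=58 C=34 D=20] avail[A=43 B=55 C=34 D=20] open={R3}
Step 6: reserve R4 B 2 -> on_hand[A=43 B=58 C=34 D=20] avail[A=43 B=53 C=34 D=20] open={R3,R4}
Step 7: reserve R5 A 2 -> on_hand[A=43 B=58 C=34 D=20] avail[A=41 B=53 C=34 D=20] open={R3,R4,R5}
Step 8: commit R3 -> on_hand[A=43 B=55 C=34 D=20] avail[A=41 B=53 C=34 D=20] open={R4,R5}
Step 9: reserve R6 D 5 -> on_hand[A=43 B=55 C=34 D=20] avail[A=41 B=53 C=34 D=15] open={R4,R5,R6}
Step 10: cancel R5 -> on_hand[A=43 B=55 C=34 D=20] avail[A=43 B=53 C=34 D=15] open={R4,R6}
Step 11: cancel R4 -> on_hand[A=43 B=55 C=34 D=20] avail[A=43 B=55 C=34 D=15] open={R6}
Step 12: reserve R7 B 5 -> on_hand[A=43 B=55 C=34 D=20] avail[A=43 B=50 C=34 D=15] open={R6,R7}
Step 13: commit R7 -> on_hand[A=43 B=50 C=34 D=20] avail[A=43 B=50 C=34 D=15] open={R6}

Answer: A: 43
B: 50
C: 34
D: 15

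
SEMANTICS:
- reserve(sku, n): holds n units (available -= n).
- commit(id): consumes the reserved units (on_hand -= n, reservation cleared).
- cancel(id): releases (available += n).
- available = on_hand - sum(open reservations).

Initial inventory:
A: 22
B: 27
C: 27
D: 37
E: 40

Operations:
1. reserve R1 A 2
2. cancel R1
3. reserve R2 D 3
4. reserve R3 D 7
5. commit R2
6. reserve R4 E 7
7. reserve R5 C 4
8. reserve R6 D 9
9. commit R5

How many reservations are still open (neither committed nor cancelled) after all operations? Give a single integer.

Step 1: reserve R1 A 2 -> on_hand[A=22 B=27 C=27 D=37 E=40] avail[A=20 B=27 C=27 D=37 E=40] open={R1}
Step 2: cancel R1 -> on_hand[A=22 B=27 C=27 D=37 E=40] avail[A=22 B=27 C=27 D=37 E=40] open={}
Step 3: reserve R2 D 3 -> on_hand[A=22 B=27 C=27 D=37 E=40] avail[A=22 B=27 C=27 D=34 E=40] open={R2}
Step 4: reserve R3 D 7 -> on_hand[A=22 B=27 C=27 D=37 E=40] avail[A=22 B=27 C=27 D=27 E=40] open={R2,R3}
Step 5: commit R2 -> on_hand[A=22 B=27 C=27 D=34 E=40] avail[A=22 B=27 C=27 D=27 E=40] open={R3}
Step 6: reserve R4 E 7 -> on_hand[A=22 B=27 C=27 D=34 E=40] avail[A=22 B=27 C=27 D=27 E=33] open={R3,R4}
Step 7: reserve R5 C 4 -> on_hand[A=22 B=27 C=27 D=34 E=40] avail[A=22 B=27 C=23 D=27 E=33] open={R3,R4,R5}
Step 8: reserve R6 D 9 -> on_hand[A=22 B=27 C=27 D=34 E=40] avail[A=22 B=27 C=23 D=18 E=33] open={R3,R4,R5,R6}
Step 9: commit R5 -> on_hand[A=22 B=27 C=23 D=34 E=40] avail[A=22 B=27 C=23 D=18 E=33] open={R3,R4,R6}
Open reservations: ['R3', 'R4', 'R6'] -> 3

Answer: 3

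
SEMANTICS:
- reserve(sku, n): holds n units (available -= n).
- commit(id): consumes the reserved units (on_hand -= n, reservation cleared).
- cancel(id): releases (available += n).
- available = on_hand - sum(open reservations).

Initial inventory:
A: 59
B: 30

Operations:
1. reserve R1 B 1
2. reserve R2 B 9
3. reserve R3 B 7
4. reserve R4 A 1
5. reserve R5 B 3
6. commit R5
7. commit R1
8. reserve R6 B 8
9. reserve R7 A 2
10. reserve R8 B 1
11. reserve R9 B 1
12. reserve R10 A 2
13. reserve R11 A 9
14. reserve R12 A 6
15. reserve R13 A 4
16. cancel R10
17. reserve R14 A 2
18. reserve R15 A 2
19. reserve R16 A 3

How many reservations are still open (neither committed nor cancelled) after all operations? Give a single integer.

Step 1: reserve R1 B 1 -> on_hand[A=59 B=30] avail[A=59 B=29] open={R1}
Step 2: reserve R2 B 9 -> on_hand[A=59 B=30] avail[A=59 B=20] open={R1,R2}
Step 3: reserve R3 B 7 -> on_hand[A=59 B=30] avail[A=59 B=13] open={R1,R2,R3}
Step 4: reserve R4 A 1 -> on_hand[A=59 B=30] avail[A=58 B=13] open={R1,R2,R3,R4}
Step 5: reserve R5 B 3 -> on_hand[A=59 B=30] avail[A=58 B=10] open={R1,R2,R3,R4,R5}
Step 6: commit R5 -> on_hand[A=59 B=27] avail[A=58 B=10] open={R1,R2,R3,R4}
Step 7: commit R1 -> on_hand[A=59 B=26] avail[A=58 B=10] open={R2,R3,R4}
Step 8: reserve R6 B 8 -> on_hand[A=59 B=26] avail[A=58 B=2] open={R2,R3,R4,R6}
Step 9: reserve R7 A 2 -> on_hand[A=59 B=26] avail[A=56 B=2] open={R2,R3,R4,R6,R7}
Step 10: reserve R8 B 1 -> on_hand[A=59 B=26] avail[A=56 B=1] open={R2,R3,R4,R6,R7,R8}
Step 11: reserve R9 B 1 -> on_hand[A=59 B=26] avail[A=56 B=0] open={R2,R3,R4,R6,R7,R8,R9}
Step 12: reserve R10 A 2 -> on_hand[A=59 B=26] avail[A=54 B=0] open={R10,R2,R3,R4,R6,R7,R8,R9}
Step 13: reserve R11 A 9 -> on_hand[A=59 B=26] avail[A=45 B=0] open={R10,R11,R2,R3,R4,R6,R7,R8,R9}
Step 14: reserve R12 A 6 -> on_hand[A=59 B=26] avail[A=39 B=0] open={R10,R11,R12,R2,R3,R4,R6,R7,R8,R9}
Step 15: reserve R13 A 4 -> on_hand[A=59 B=26] avail[A=35 B=0] open={R10,R11,R12,R13,R2,R3,R4,R6,R7,R8,R9}
Step 16: cancel R10 -> on_hand[A=59 B=26] avail[A=37 B=0] open={R11,R12,R13,R2,R3,R4,R6,R7,R8,R9}
Step 17: reserve R14 A 2 -> on_hand[A=59 B=26] avail[A=35 B=0] open={R11,R12,R13,R14,R2,R3,R4,R6,R7,R8,R9}
Step 18: reserve R15 A 2 -> on_hand[A=59 B=26] avail[A=33 B=0] open={R11,R12,R13,R14,R15,R2,R3,R4,R6,R7,R8,R9}
Step 19: reserve R16 A 3 -> on_hand[A=59 B=26] avail[A=30 B=0] open={R11,R12,R13,R14,R15,R16,R2,R3,R4,R6,R7,R8,R9}
Open reservations: ['R11', 'R12', 'R13', 'R14', 'R15', 'R16', 'R2', 'R3', 'R4', 'R6', 'R7', 'R8', 'R9'] -> 13

Answer: 13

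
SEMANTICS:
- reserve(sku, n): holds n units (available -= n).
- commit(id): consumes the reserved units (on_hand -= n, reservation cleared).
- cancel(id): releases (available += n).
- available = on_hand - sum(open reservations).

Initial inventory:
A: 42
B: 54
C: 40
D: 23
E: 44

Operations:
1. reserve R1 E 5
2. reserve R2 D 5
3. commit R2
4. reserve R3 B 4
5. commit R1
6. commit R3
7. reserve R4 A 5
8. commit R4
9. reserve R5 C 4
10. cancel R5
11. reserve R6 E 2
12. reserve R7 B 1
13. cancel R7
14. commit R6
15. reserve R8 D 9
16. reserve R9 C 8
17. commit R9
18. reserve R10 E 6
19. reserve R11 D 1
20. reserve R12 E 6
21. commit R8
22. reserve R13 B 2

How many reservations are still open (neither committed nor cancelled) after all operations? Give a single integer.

Step 1: reserve R1 E 5 -> on_hand[A=42 B=54 C=40 D=23 E=44] avail[A=42 B=54 C=40 D=23 E=39] open={R1}
Step 2: reserve R2 D 5 -> on_hand[A=42 B=54 C=40 D=23 E=44] avail[A=42 B=54 C=40 D=18 E=39] open={R1,R2}
Step 3: commit R2 -> on_hand[A=42 B=54 C=40 D=18 E=44] avail[A=42 B=54 C=40 D=18 E=39] open={R1}
Step 4: reserve R3 B 4 -> on_hand[A=42 B=54 C=40 D=18 E=44] avail[A=42 B=50 C=40 D=18 E=39] open={R1,R3}
Step 5: commit R1 -> on_hand[A=42 B=54 C=40 D=18 E=39] avail[A=42 B=50 C=40 D=18 E=39] open={R3}
Step 6: commit R3 -> on_hand[A=42 B=50 C=40 D=18 E=39] avail[A=42 B=50 C=40 D=18 E=39] open={}
Step 7: reserve R4 A 5 -> on_hand[A=42 B=50 C=40 D=18 E=39] avail[A=37 B=50 C=40 D=18 E=39] open={R4}
Step 8: commit R4 -> on_hand[A=37 B=50 C=40 D=18 E=39] avail[A=37 B=50 C=40 D=18 E=39] open={}
Step 9: reserve R5 C 4 -> on_hand[A=37 B=50 C=40 D=18 E=39] avail[A=37 B=50 C=36 D=18 E=39] open={R5}
Step 10: cancel R5 -> on_hand[A=37 B=50 C=40 D=18 E=39] avail[A=37 B=50 C=40 D=18 E=39] open={}
Step 11: reserve R6 E 2 -> on_hand[A=37 B=50 C=40 D=18 E=39] avail[A=37 B=50 C=40 D=18 E=37] open={R6}
Step 12: reserve R7 B 1 -> on_hand[A=37 B=50 C=40 D=18 E=39] avail[A=37 B=49 C=40 D=18 E=37] open={R6,R7}
Step 13: cancel R7 -> on_hand[A=37 B=50 C=40 D=18 E=39] avail[A=37 B=50 C=40 D=18 E=37] open={R6}
Step 14: commit R6 -> on_hand[A=37 B=50 C=40 D=18 E=37] avail[A=37 B=50 C=40 D=18 E=37] open={}
Step 15: reserve R8 D 9 -> on_hand[A=37 B=50 C=40 D=18 E=37] avail[A=37 B=50 C=40 D=9 E=37] open={R8}
Step 16: reserve R9 C 8 -> on_hand[A=37 B=50 C=40 D=18 E=37] avail[A=37 B=50 C=32 D=9 E=37] open={R8,R9}
Step 17: commit R9 -> on_hand[A=37 B=50 C=32 D=18 E=37] avail[A=37 B=50 C=32 D=9 E=37] open={R8}
Step 18: reserve R10 E 6 -> on_hand[A=37 B=50 C=32 D=18 E=37] avail[A=37 B=50 C=32 D=9 E=31] open={R10,R8}
Step 19: reserve R11 D 1 -> on_hand[A=37 B=50 C=32 D=18 E=37] avail[A=37 B=50 C=32 D=8 E=31] open={R10,R11,R8}
Step 20: reserve R12 E 6 -> on_hand[A=37 B=50 C=32 D=18 E=37] avail[A=37 B=50 C=32 D=8 E=25] open={R10,R11,R12,R8}
Step 21: commit R8 -> on_hand[A=37 B=50 C=32 D=9 E=37] avail[A=37 B=50 C=32 D=8 E=25] open={R10,R11,R12}
Step 22: reserve R13 B 2 -> on_hand[A=37 B=50 C=32 D=9 E=37] avail[A=37 B=48 C=32 D=8 E=25] open={R10,R11,R12,R13}
Open reservations: ['R10', 'R11', 'R12', 'R13'] -> 4

Answer: 4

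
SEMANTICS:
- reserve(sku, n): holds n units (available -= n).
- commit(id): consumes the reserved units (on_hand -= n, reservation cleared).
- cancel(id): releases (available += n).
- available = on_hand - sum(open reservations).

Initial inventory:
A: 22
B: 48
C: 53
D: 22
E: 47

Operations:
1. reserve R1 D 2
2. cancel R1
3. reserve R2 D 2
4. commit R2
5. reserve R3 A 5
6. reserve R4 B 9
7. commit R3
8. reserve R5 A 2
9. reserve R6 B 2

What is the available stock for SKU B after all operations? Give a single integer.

Answer: 37

Derivation:
Step 1: reserve R1 D 2 -> on_hand[A=22 B=48 C=53 D=22 E=47] avail[A=22 B=48 C=53 D=20 E=47] open={R1}
Step 2: cancel R1 -> on_hand[A=22 B=48 C=53 D=22 E=47] avail[A=22 B=48 C=53 D=22 E=47] open={}
Step 3: reserve R2 D 2 -> on_hand[A=22 B=48 C=53 D=22 E=47] avail[A=22 B=48 C=53 D=20 E=47] open={R2}
Step 4: commit R2 -> on_hand[A=22 B=48 C=53 D=20 E=47] avail[A=22 B=48 C=53 D=20 E=47] open={}
Step 5: reserve R3 A 5 -> on_hand[A=22 B=48 C=53 D=20 E=47] avail[A=17 B=48 C=53 D=20 E=47] open={R3}
Step 6: reserve R4 B 9 -> on_hand[A=22 B=48 C=53 D=20 E=47] avail[A=17 B=39 C=53 D=20 E=47] open={R3,R4}
Step 7: commit R3 -> on_hand[A=17 B=48 C=53 D=20 E=47] avail[A=17 B=39 C=53 D=20 E=47] open={R4}
Step 8: reserve R5 A 2 -> on_hand[A=17 B=48 C=53 D=20 E=47] avail[A=15 B=39 C=53 D=20 E=47] open={R4,R5}
Step 9: reserve R6 B 2 -> on_hand[A=17 B=48 C=53 D=20 E=47] avail[A=15 B=37 C=53 D=20 E=47] open={R4,R5,R6}
Final available[B] = 37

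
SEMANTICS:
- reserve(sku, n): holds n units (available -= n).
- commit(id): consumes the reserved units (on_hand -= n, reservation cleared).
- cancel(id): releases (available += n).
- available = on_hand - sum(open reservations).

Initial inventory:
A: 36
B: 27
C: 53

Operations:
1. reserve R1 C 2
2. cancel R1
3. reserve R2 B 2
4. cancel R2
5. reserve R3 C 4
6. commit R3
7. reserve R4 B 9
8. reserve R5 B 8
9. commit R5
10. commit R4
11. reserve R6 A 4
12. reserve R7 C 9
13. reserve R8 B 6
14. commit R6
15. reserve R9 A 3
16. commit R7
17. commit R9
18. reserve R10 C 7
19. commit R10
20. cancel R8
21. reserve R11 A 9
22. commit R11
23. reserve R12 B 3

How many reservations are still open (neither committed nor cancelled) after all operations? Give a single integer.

Step 1: reserve R1 C 2 -> on_hand[A=36 B=27 C=53] avail[A=36 B=27 C=51] open={R1}
Step 2: cancel R1 -> on_hand[A=36 B=27 C=53] avail[A=36 B=27 C=53] open={}
Step 3: reserve R2 B 2 -> on_hand[A=36 B=27 C=53] avail[A=36 B=25 C=53] open={R2}
Step 4: cancel R2 -> on_hand[A=36 B=27 C=53] avail[A=36 B=27 C=53] open={}
Step 5: reserve R3 C 4 -> on_hand[A=36 B=27 C=53] avail[A=36 B=27 C=49] open={R3}
Step 6: commit R3 -> on_hand[A=36 B=27 C=49] avail[A=36 B=27 C=49] open={}
Step 7: reserve R4 B 9 -> on_hand[A=36 B=27 C=49] avail[A=36 B=18 C=49] open={R4}
Step 8: reserve R5 B 8 -> on_hand[A=36 B=27 C=49] avail[A=36 B=10 C=49] open={R4,R5}
Step 9: commit R5 -> on_hand[A=36 B=19 C=49] avail[A=36 B=10 C=49] open={R4}
Step 10: commit R4 -> on_hand[A=36 B=10 C=49] avail[A=36 B=10 C=49] open={}
Step 11: reserve R6 A 4 -> on_hand[A=36 B=10 C=49] avail[A=32 B=10 C=49] open={R6}
Step 12: reserve R7 C 9 -> on_hand[A=36 B=10 C=49] avail[A=32 B=10 C=40] open={R6,R7}
Step 13: reserve R8 B 6 -> on_hand[A=36 B=10 C=49] avail[A=32 B=4 C=40] open={R6,R7,R8}
Step 14: commit R6 -> on_hand[A=32 B=10 C=49] avail[A=32 B=4 C=40] open={R7,R8}
Step 15: reserve R9 A 3 -> on_hand[A=32 B=10 C=49] avail[A=29 B=4 C=40] open={R7,R8,R9}
Step 16: commit R7 -> on_hand[A=32 B=10 C=40] avail[A=29 B=4 C=40] open={R8,R9}
Step 17: commit R9 -> on_hand[A=29 B=10 C=40] avail[A=29 B=4 C=40] open={R8}
Step 18: reserve R10 C 7 -> on_hand[A=29 B=10 C=40] avail[A=29 B=4 C=33] open={R10,R8}
Step 19: commit R10 -> on_hand[A=29 B=10 C=33] avail[A=29 B=4 C=33] open={R8}
Step 20: cancel R8 -> on_hand[A=29 B=10 C=33] avail[A=29 B=10 C=33] open={}
Step 21: reserve R11 A 9 -> on_hand[A=29 B=10 C=33] avail[A=20 B=10 C=33] open={R11}
Step 22: commit R11 -> on_hand[A=20 B=10 C=33] avail[A=20 B=10 C=33] open={}
Step 23: reserve R12 B 3 -> on_hand[A=20 B=10 C=33] avail[A=20 B=7 C=33] open={R12}
Open reservations: ['R12'] -> 1

Answer: 1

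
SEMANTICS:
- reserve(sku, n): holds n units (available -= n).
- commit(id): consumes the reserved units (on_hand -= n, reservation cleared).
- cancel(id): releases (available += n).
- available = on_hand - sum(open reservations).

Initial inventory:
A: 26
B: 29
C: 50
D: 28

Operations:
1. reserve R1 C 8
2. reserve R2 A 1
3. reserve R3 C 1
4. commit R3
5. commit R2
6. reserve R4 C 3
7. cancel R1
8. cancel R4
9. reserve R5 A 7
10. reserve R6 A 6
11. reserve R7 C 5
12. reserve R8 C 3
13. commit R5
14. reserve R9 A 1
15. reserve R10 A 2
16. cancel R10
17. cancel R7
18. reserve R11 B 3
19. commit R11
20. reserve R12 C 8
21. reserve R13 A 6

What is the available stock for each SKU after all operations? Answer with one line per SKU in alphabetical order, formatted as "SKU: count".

Step 1: reserve R1 C 8 -> on_hand[A=26 B=29 C=50 D=28] avail[A=26 B=29 C=42 D=28] open={R1}
Step 2: reserve R2 A 1 -> on_hand[A=26 B=29 C=50 D=28] avail[A=25 B=29 C=42 D=28] open={R1,R2}
Step 3: reserve R3 C 1 -> on_hand[A=26 B=29 C=50 D=28] avail[A=25 B=29 C=41 D=28] open={R1,R2,R3}
Step 4: commit R3 -> on_hand[A=26 B=29 C=49 D=28] avail[A=25 B=29 C=41 D=28] open={R1,R2}
Step 5: commit R2 -> on_hand[A=25 B=29 C=49 D=28] avail[A=25 B=29 C=41 D=28] open={R1}
Step 6: reserve R4 C 3 -> on_hand[A=25 B=29 C=49 D=28] avail[A=25 B=29 C=38 D=28] open={R1,R4}
Step 7: cancel R1 -> on_hand[A=25 B=29 C=49 D=28] avail[A=25 B=29 C=46 D=28] open={R4}
Step 8: cancel R4 -> on_hand[A=25 B=29 C=49 D=28] avail[A=25 B=29 C=49 D=28] open={}
Step 9: reserve R5 A 7 -> on_hand[A=25 B=29 C=49 D=28] avail[A=18 B=29 C=49 D=28] open={R5}
Step 10: reserve R6 A 6 -> on_hand[A=25 B=29 C=49 D=28] avail[A=12 B=29 C=49 D=28] open={R5,R6}
Step 11: reserve R7 C 5 -> on_hand[A=25 B=29 C=49 D=28] avail[A=12 B=29 C=44 D=28] open={R5,R6,R7}
Step 12: reserve R8 C 3 -> on_hand[A=25 B=29 C=49 D=28] avail[A=12 B=29 C=41 D=28] open={R5,R6,R7,R8}
Step 13: commit R5 -> on_hand[A=18 B=29 C=49 D=28] avail[A=12 B=29 C=41 D=28] open={R6,R7,R8}
Step 14: reserve R9 A 1 -> on_hand[A=18 B=29 C=49 D=28] avail[A=11 B=29 C=41 D=28] open={R6,R7,R8,R9}
Step 15: reserve R10 A 2 -> on_hand[A=18 B=29 C=49 D=28] avail[A=9 B=29 C=41 D=28] open={R10,R6,R7,R8,R9}
Step 16: cancel R10 -> on_hand[A=18 B=29 C=49 D=28] avail[A=11 B=29 C=41 D=28] open={R6,R7,R8,R9}
Step 17: cancel R7 -> on_hand[A=18 B=29 C=49 D=28] avail[A=11 B=29 C=46 D=28] open={R6,R8,R9}
Step 18: reserve R11 B 3 -> on_hand[A=18 B=29 C=49 D=28] avail[A=11 B=26 C=46 D=28] open={R11,R6,R8,R9}
Step 19: commit R11 -> on_hand[A=18 B=26 C=49 D=28] avail[A=11 B=26 C=46 D=28] open={R6,R8,R9}
Step 20: reserve R12 C 8 -> on_hand[A=18 B=26 C=49 D=28] avail[A=11 B=26 C=38 D=28] open={R12,R6,R8,R9}
Step 21: reserve R13 A 6 -> on_hand[A=18 B=26 C=49 D=28] avail[A=5 B=26 C=38 D=28] open={R12,R13,R6,R8,R9}

Answer: A: 5
B: 26
C: 38
D: 28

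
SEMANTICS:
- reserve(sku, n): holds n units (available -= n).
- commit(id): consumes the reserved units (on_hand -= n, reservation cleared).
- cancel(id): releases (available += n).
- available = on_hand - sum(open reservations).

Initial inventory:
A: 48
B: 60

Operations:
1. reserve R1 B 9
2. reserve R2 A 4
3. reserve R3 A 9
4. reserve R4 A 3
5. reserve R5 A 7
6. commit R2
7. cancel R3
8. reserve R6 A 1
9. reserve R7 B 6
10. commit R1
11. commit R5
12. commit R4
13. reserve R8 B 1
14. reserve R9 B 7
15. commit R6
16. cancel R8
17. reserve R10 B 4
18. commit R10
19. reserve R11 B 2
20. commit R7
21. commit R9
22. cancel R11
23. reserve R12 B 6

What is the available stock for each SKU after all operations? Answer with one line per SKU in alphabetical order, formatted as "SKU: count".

Step 1: reserve R1 B 9 -> on_hand[A=48 B=60] avail[A=48 B=51] open={R1}
Step 2: reserve R2 A 4 -> on_hand[A=48 B=60] avail[A=44 B=51] open={R1,R2}
Step 3: reserve R3 A 9 -> on_hand[A=48 B=60] avail[A=35 B=51] open={R1,R2,R3}
Step 4: reserve R4 A 3 -> on_hand[A=48 B=60] avail[A=32 B=51] open={R1,R2,R3,R4}
Step 5: reserve R5 A 7 -> on_hand[A=48 B=60] avail[A=25 B=51] open={R1,R2,R3,R4,R5}
Step 6: commit R2 -> on_hand[A=44 B=60] avail[A=25 B=51] open={R1,R3,R4,R5}
Step 7: cancel R3 -> on_hand[A=44 B=60] avail[A=34 B=51] open={R1,R4,R5}
Step 8: reserve R6 A 1 -> on_hand[A=44 B=60] avail[A=33 B=51] open={R1,R4,R5,R6}
Step 9: reserve R7 B 6 -> on_hand[A=44 B=60] avail[A=33 B=45] open={R1,R4,R5,R6,R7}
Step 10: commit R1 -> on_hand[A=44 B=51] avail[A=33 B=45] open={R4,R5,R6,R7}
Step 11: commit R5 -> on_hand[A=37 B=51] avail[A=33 B=45] open={R4,R6,R7}
Step 12: commit R4 -> on_hand[A=34 B=51] avail[A=33 B=45] open={R6,R7}
Step 13: reserve R8 B 1 -> on_hand[A=34 B=51] avail[A=33 B=44] open={R6,R7,R8}
Step 14: reserve R9 B 7 -> on_hand[A=34 B=51] avail[A=33 B=37] open={R6,R7,R8,R9}
Step 15: commit R6 -> on_hand[A=33 B=51] avail[A=33 B=37] open={R7,R8,R9}
Step 16: cancel R8 -> on_hand[A=33 B=51] avail[A=33 B=38] open={R7,R9}
Step 17: reserve R10 B 4 -> on_hand[A=33 B=51] avail[A=33 B=34] open={R10,R7,R9}
Step 18: commit R10 -> on_hand[A=33 B=47] avail[A=33 B=34] open={R7,R9}
Step 19: reserve R11 B 2 -> on_hand[A=33 B=47] avail[A=33 B=32] open={R11,R7,R9}
Step 20: commit R7 -> on_hand[A=33 B=41] avail[A=33 B=32] open={R11,R9}
Step 21: commit R9 -> on_hand[A=33 B=34] avail[A=33 B=32] open={R11}
Step 22: cancel R11 -> on_hand[A=33 B=34] avail[A=33 B=34] open={}
Step 23: reserve R12 B 6 -> on_hand[A=33 B=34] avail[A=33 B=28] open={R12}

Answer: A: 33
B: 28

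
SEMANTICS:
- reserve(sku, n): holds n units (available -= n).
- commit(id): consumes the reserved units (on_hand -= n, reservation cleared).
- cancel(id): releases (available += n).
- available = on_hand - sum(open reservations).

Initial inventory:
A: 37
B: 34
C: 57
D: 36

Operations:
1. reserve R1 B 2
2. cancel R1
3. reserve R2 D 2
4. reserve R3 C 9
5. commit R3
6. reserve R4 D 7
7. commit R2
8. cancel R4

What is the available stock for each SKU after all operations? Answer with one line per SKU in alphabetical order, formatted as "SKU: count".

Step 1: reserve R1 B 2 -> on_hand[A=37 B=34 C=57 D=36] avail[A=37 B=32 C=57 D=36] open={R1}
Step 2: cancel R1 -> on_hand[A=37 B=34 C=57 D=36] avail[A=37 B=34 C=57 D=36] open={}
Step 3: reserve R2 D 2 -> on_hand[A=37 B=34 C=57 D=36] avail[A=37 B=34 C=57 D=34] open={R2}
Step 4: reserve R3 C 9 -> on_hand[A=37 B=34 C=57 D=36] avail[A=37 B=34 C=48 D=34] open={R2,R3}
Step 5: commit R3 -> on_hand[A=37 B=34 C=48 D=36] avail[A=37 B=34 C=48 D=34] open={R2}
Step 6: reserve R4 D 7 -> on_hand[A=37 B=34 C=48 D=36] avail[A=37 B=34 C=48 D=27] open={R2,R4}
Step 7: commit R2 -> on_hand[A=37 B=34 C=48 D=34] avail[A=37 B=34 C=48 D=27] open={R4}
Step 8: cancel R4 -> on_hand[A=37 B=34 C=48 D=34] avail[A=37 B=34 C=48 D=34] open={}

Answer: A: 37
B: 34
C: 48
D: 34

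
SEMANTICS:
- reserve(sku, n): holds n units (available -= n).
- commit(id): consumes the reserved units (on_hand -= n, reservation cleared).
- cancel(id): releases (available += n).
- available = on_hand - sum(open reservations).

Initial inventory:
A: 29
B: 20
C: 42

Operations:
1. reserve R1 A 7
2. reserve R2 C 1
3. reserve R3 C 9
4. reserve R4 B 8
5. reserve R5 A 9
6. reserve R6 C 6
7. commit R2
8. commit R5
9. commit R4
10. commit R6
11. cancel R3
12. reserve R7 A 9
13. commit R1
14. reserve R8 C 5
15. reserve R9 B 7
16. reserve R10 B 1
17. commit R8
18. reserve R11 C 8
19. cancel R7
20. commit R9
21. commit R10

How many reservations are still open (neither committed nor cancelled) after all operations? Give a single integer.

Step 1: reserve R1 A 7 -> on_hand[A=29 B=20 C=42] avail[A=22 B=20 C=42] open={R1}
Step 2: reserve R2 C 1 -> on_hand[A=29 B=20 C=42] avail[A=22 B=20 C=41] open={R1,R2}
Step 3: reserve R3 C 9 -> on_hand[A=29 B=20 C=42] avail[A=22 B=20 C=32] open={R1,R2,R3}
Step 4: reserve R4 B 8 -> on_hand[A=29 B=20 C=42] avail[A=22 B=12 C=32] open={R1,R2,R3,R4}
Step 5: reserve R5 A 9 -> on_hand[A=29 B=20 C=42] avail[A=13 B=12 C=32] open={R1,R2,R3,R4,R5}
Step 6: reserve R6 C 6 -> on_hand[A=29 B=20 C=42] avail[A=13 B=12 C=26] open={R1,R2,R3,R4,R5,R6}
Step 7: commit R2 -> on_hand[A=29 B=20 C=41] avail[A=13 B=12 C=26] open={R1,R3,R4,R5,R6}
Step 8: commit R5 -> on_hand[A=20 B=20 C=41] avail[A=13 B=12 C=26] open={R1,R3,R4,R6}
Step 9: commit R4 -> on_hand[A=20 B=12 C=41] avail[A=13 B=12 C=26] open={R1,R3,R6}
Step 10: commit R6 -> on_hand[A=20 B=12 C=35] avail[A=13 B=12 C=26] open={R1,R3}
Step 11: cancel R3 -> on_hand[A=20 B=12 C=35] avail[A=13 B=12 C=35] open={R1}
Step 12: reserve R7 A 9 -> on_hand[A=20 B=12 C=35] avail[A=4 B=12 C=35] open={R1,R7}
Step 13: commit R1 -> on_hand[A=13 B=12 C=35] avail[A=4 B=12 C=35] open={R7}
Step 14: reserve R8 C 5 -> on_hand[A=13 B=12 C=35] avail[A=4 B=12 C=30] open={R7,R8}
Step 15: reserve R9 B 7 -> on_hand[A=13 B=12 C=35] avail[A=4 B=5 C=30] open={R7,R8,R9}
Step 16: reserve R10 B 1 -> on_hand[A=13 B=12 C=35] avail[A=4 B=4 C=30] open={R10,R7,R8,R9}
Step 17: commit R8 -> on_hand[A=13 B=12 C=30] avail[A=4 B=4 C=30] open={R10,R7,R9}
Step 18: reserve R11 C 8 -> on_hand[A=13 B=12 C=30] avail[A=4 B=4 C=22] open={R10,R11,R7,R9}
Step 19: cancel R7 -> on_hand[A=13 B=12 C=30] avail[A=13 B=4 C=22] open={R10,R11,R9}
Step 20: commit R9 -> on_hand[A=13 B=5 C=30] avail[A=13 B=4 C=22] open={R10,R11}
Step 21: commit R10 -> on_hand[A=13 B=4 C=30] avail[A=13 B=4 C=22] open={R11}
Open reservations: ['R11'] -> 1

Answer: 1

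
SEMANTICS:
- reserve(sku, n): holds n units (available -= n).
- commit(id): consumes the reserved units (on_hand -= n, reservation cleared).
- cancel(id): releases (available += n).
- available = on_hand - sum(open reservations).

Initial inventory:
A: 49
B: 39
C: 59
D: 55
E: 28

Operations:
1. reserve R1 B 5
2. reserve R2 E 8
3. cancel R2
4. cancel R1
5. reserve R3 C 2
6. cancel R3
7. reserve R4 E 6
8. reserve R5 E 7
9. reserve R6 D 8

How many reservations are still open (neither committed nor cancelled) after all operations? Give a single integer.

Answer: 3

Derivation:
Step 1: reserve R1 B 5 -> on_hand[A=49 B=39 C=59 D=55 E=28] avail[A=49 B=34 C=59 D=55 E=28] open={R1}
Step 2: reserve R2 E 8 -> on_hand[A=49 B=39 C=59 D=55 E=28] avail[A=49 B=34 C=59 D=55 E=20] open={R1,R2}
Step 3: cancel R2 -> on_hand[A=49 B=39 C=59 D=55 E=28] avail[A=49 B=34 C=59 D=55 E=28] open={R1}
Step 4: cancel R1 -> on_hand[A=49 B=39 C=59 D=55 E=28] avail[A=49 B=39 C=59 D=55 E=28] open={}
Step 5: reserve R3 C 2 -> on_hand[A=49 B=39 C=59 D=55 E=28] avail[A=49 B=39 C=57 D=55 E=28] open={R3}
Step 6: cancel R3 -> on_hand[A=49 B=39 C=59 D=55 E=28] avail[A=49 B=39 C=59 D=55 E=28] open={}
Step 7: reserve R4 E 6 -> on_hand[A=49 B=39 C=59 D=55 E=28] avail[A=49 B=39 C=59 D=55 E=22] open={R4}
Step 8: reserve R5 E 7 -> on_hand[A=49 B=39 C=59 D=55 E=28] avail[A=49 B=39 C=59 D=55 E=15] open={R4,R5}
Step 9: reserve R6 D 8 -> on_hand[A=49 B=39 C=59 D=55 E=28] avail[A=49 B=39 C=59 D=47 E=15] open={R4,R5,R6}
Open reservations: ['R4', 'R5', 'R6'] -> 3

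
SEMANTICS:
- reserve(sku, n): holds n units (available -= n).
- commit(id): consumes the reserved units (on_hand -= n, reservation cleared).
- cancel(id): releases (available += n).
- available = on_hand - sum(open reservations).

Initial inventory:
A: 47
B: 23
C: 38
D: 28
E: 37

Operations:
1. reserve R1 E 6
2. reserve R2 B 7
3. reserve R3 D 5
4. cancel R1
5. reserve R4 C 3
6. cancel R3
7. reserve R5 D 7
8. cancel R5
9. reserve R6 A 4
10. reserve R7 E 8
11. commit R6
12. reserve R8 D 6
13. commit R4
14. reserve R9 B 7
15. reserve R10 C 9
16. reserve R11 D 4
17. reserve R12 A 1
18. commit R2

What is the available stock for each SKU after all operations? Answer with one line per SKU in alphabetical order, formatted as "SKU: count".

Step 1: reserve R1 E 6 -> on_hand[A=47 B=23 C=38 D=28 E=37] avail[A=47 B=23 C=38 D=28 E=31] open={R1}
Step 2: reserve R2 B 7 -> on_hand[A=47 B=23 C=38 D=28 E=37] avail[A=47 B=16 C=38 D=28 E=31] open={R1,R2}
Step 3: reserve R3 D 5 -> on_hand[A=47 B=23 C=38 D=28 E=37] avail[A=47 B=16 C=38 D=23 E=31] open={R1,R2,R3}
Step 4: cancel R1 -> on_hand[A=47 B=23 C=38 D=28 E=37] avail[A=47 B=16 C=38 D=23 E=37] open={R2,R3}
Step 5: reserve R4 C 3 -> on_hand[A=47 B=23 C=38 D=28 E=37] avail[A=47 B=16 C=35 D=23 E=37] open={R2,R3,R4}
Step 6: cancel R3 -> on_hand[A=47 B=23 C=38 D=28 E=37] avail[A=47 B=16 C=35 D=28 E=37] open={R2,R4}
Step 7: reserve R5 D 7 -> on_hand[A=47 B=23 C=38 D=28 E=37] avail[A=47 B=16 C=35 D=21 E=37] open={R2,R4,R5}
Step 8: cancel R5 -> on_hand[A=47 B=23 C=38 D=28 E=37] avail[A=47 B=16 C=35 D=28 E=37] open={R2,R4}
Step 9: reserve R6 A 4 -> on_hand[A=47 B=23 C=38 D=28 E=37] avail[A=43 B=16 C=35 D=28 E=37] open={R2,R4,R6}
Step 10: reserve R7 E 8 -> on_hand[A=47 B=23 C=38 D=28 E=37] avail[A=43 B=16 C=35 D=28 E=29] open={R2,R4,R6,R7}
Step 11: commit R6 -> on_hand[A=43 B=23 C=38 D=28 E=37] avail[A=43 B=16 C=35 D=28 E=29] open={R2,R4,R7}
Step 12: reserve R8 D 6 -> on_hand[A=43 B=23 C=38 D=28 E=37] avail[A=43 B=16 C=35 D=22 E=29] open={R2,R4,R7,R8}
Step 13: commit R4 -> on_hand[A=43 B=23 C=35 D=28 E=37] avail[A=43 B=16 C=35 D=22 E=29] open={R2,R7,R8}
Step 14: reserve R9 B 7 -> on_hand[A=43 B=23 C=35 D=28 E=37] avail[A=43 B=9 C=35 D=22 E=29] open={R2,R7,R8,R9}
Step 15: reserve R10 C 9 -> on_hand[A=43 B=23 C=35 D=28 E=37] avail[A=43 B=9 C=26 D=22 E=29] open={R10,R2,R7,R8,R9}
Step 16: reserve R11 D 4 -> on_hand[A=43 B=23 C=35 D=28 E=37] avail[A=43 B=9 C=26 D=18 E=29] open={R10,R11,R2,R7,R8,R9}
Step 17: reserve R12 A 1 -> on_hand[A=43 B=23 C=35 D=28 E=37] avail[A=42 B=9 C=26 D=18 E=29] open={R10,R11,R12,R2,R7,R8,R9}
Step 18: commit R2 -> on_hand[A=43 B=16 C=35 D=28 E=37] avail[A=42 B=9 C=26 D=18 E=29] open={R10,R11,R12,R7,R8,R9}

Answer: A: 42
B: 9
C: 26
D: 18
E: 29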